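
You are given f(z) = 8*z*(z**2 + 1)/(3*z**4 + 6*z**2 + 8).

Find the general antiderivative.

F(z) = 2*log(z**4/2 + z**2 + 4/3)/3 + C

The substitution u = z**4/2 + z**2 + 4/3 works: f is exactly (dF/du)*(du/dz) for that inner function.
Check: d/dz[2*log(z**4/2 + z**2 + 4/3)/3] = (8*z**3 + 8*z)/(3*z**4 + 6*z**2 + 8), which equals f(z).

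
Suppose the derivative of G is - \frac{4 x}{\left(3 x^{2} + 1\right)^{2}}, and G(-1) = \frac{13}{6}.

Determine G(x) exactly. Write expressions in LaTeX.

The substitution u = 3 x^{2} + 1 works: G'(x) is exactly (dG/du)*(du/dx) for that inner function.
A general antiderivative is \frac{2}{3 \left(3 x^{2} + 1\right)} + C.
The condition gives C = \frac{13}{6} - (\frac{1}{6}) = 2.
So G(x) = \frac{2 \left(9 x^{2} + 4\right)}{3 \left(3 x^{2} + 1\right)}.
Check: d/dx[\frac{2 \left(9 x^{2} + 4\right)}{3 \left(3 x^{2} + 1\right)}] = - \frac{4 x}{9 x^{4} + 6 x^{2} + 1}, which equals G'(x).

G(x) = \frac{2 \left(9 x^{2} + 4\right)}{3 \left(3 x^{2} + 1\right)}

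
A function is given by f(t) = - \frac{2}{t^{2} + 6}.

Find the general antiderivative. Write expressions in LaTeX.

Check any antiderivative F(t) by computing F'(t) and comparing it with f(t).
Check: d/dt[- \frac{\sqrt{6} \operatorname{atan}{\left(\frac{\sqrt{6} t}{6} \right)}}{3}] = - \frac{2}{t^{2} + 6} = f(t).

F(t) = - \frac{\sqrt{6} \operatorname{atan}{\left(\frac{\sqrt{6} t}{6} \right)}}{3} + C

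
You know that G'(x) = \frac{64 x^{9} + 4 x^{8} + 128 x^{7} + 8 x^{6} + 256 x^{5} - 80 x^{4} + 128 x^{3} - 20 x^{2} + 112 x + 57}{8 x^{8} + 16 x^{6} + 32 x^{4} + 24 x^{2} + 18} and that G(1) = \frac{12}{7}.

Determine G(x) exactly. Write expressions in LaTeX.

Differentiate the proposed G(x) back; it has to land on the given G'(x).
A general antiderivative is 4 x^{2} + \frac{x}{2} + \frac{4 x + 2}{x^{4} + x^{2} + \frac{3}{2}} - 5 + C.
The condition gives C = \frac{12}{7} - (\frac{17}{14}) = \frac{1}{2}.
So G(x) = \frac{16 x^{6} + 2 x^{5} - 2 x^{4} + 2 x^{3} + 6 x^{2} + 19 x - 19}{4 x^{4} + 4 x^{2} + 6}.
Check: d/dx[\frac{16 x^{6} + 2 x^{5} - 2 x^{4} + 2 x^{3} + 6 x^{2} + 19 x - 19}{4 x^{4} + 4 x^{2} + 6}] = \frac{64 x^{9} + 4 x^{8} + 128 x^{7} + 8 x^{6} + 256 x^{5} - 80 x^{4} + 128 x^{3} - 20 x^{2} + 112 x + 57}{8 x^{8} + 16 x^{6} + 32 x^{4} + 24 x^{2} + 18} = G'(x).

G(x) = \frac{16 x^{6} + 2 x^{5} - 2 x^{4} + 2 x^{3} + 6 x^{2} + 19 x - 19}{4 x^{4} + 4 x^{2} + 6}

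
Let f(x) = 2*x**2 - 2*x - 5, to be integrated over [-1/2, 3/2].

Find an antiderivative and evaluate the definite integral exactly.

Integrate term by term and add the pieces.
F(x) = 2*x**3/3 - x**2 - 5*x is an antiderivative of f.
Check: d/dx[2*x**3/3 - x**2 - 5*x] = 2*x**2 - 2*x - 5 = f(x).
F(3/2) = -15/2; F(-1/2) = 13/6.
Integral = F(3/2) - F(-1/2) = -29/3.

Antiderivative: F(x) = 2*x**3/3 - x**2 - 5*x; value = -29/3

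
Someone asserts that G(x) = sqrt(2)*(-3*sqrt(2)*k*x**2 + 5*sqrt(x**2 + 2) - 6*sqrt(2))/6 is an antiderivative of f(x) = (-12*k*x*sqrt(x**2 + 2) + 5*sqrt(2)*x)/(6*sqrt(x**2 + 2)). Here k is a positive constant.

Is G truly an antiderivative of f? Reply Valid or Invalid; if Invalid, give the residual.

Valid. The derivative of G reproduces f.

d/dx[G] = (-12*k*x*sqrt(x**2 + 2) + 5*sqrt(2)*x)/(6*sqrt(x**2 + 2))
This equals f(x) exactly, so the claim holds.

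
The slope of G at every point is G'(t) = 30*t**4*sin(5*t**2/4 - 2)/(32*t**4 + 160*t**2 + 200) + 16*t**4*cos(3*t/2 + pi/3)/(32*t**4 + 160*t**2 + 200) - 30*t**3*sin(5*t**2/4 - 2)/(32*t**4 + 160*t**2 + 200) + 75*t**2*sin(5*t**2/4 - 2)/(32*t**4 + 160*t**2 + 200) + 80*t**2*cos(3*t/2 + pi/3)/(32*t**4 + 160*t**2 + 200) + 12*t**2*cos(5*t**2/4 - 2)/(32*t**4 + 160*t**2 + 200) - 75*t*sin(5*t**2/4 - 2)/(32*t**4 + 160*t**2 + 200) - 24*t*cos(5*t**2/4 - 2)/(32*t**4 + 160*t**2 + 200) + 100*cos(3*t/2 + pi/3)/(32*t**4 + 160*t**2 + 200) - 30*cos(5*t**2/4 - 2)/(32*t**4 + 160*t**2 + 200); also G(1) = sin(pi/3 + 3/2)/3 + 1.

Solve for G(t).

G(t) = -3*(t - 1)*cos(5*t**2/4 - 2)/(4*(2*t**2 + 5)) + sin(3*t/2 + pi/3)/3 + 1

The integrand splits into summands that can be handled one at a time.
A general antiderivative is -3*(t - 1)*cos(5*t**2/4 - 2)/(4*(2*t**2 + 5)) + sin(3*t/2 + pi/3)/3 + C.
The condition gives C = sin(pi/3 + 3/2)/3 + 1 - (sin(pi/3 + 3/2)/3) = 1.
So G(t) = -3*(t - 1)*cos(5*t**2/4 - 2)/(4*(2*t**2 + 5)) + sin(3*t/2 + pi/3)/3 + 1.
Check: d/dt[-3*(t - 1)*cos(5*t**2/4 - 2)/(4*(2*t**2 + 5)) + sin(3*t/2 + pi/3)/3 + 1] = (30*t**4*sin(5*t**2/4 - 2) + 16*t**4*cos(3*t/2 + pi/3) - 30*t**3*sin(5*t**2/4 - 2) + 75*t**2*sin(5*t**2/4 - 2) + 80*t**2*cos(3*t/2 + pi/3) + 12*t**2*cos(5*t**2/4 - 2) - 75*t*sin(5*t**2/4 - 2) - 24*t*cos(5*t**2/4 - 2) + 100*cos(3*t/2 + pi/3) - 30*cos(5*t**2/4 - 2))/(32*t**4 + 160*t**2 + 200), which equals G'(t).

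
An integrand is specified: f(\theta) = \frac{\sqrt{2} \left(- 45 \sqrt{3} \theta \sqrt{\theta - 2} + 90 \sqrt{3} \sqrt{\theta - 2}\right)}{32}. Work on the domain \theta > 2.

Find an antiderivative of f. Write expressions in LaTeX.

A candidate is checked by its d/d\theta: the result must match f(\theta).
Check: d/d\theta[- \frac{\left(\frac{3 \theta}{2} - 3\right)^{\frac{5}{2}}}{2}] = \frac{\sqrt{2} \left(- 45 \sqrt{3} \theta \sqrt{\theta - 2} + 90 \sqrt{3} \sqrt{\theta - 2}\right)}{32} = f(\theta).

An antiderivative is F(\theta) = - \frac{\left(\frac{3 \theta}{2} - 3\right)^{\frac{5}{2}}}{2}.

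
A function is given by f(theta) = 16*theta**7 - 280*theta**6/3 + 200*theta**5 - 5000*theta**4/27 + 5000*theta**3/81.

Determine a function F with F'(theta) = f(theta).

f matches the chain-rule pattern g'(h)*h' with inner function h(theta) = theta**2 - 5*theta/3; substituting u = h(theta) collapses the integral.
Check: d/dtheta[2*(theta**2 - 5*theta/3)**4] = 16*theta**7 - 280*theta**6/3 + 200*theta**5 - 5000*theta**4/27 + 5000*theta**3/81 = f(theta).

An antiderivative is F(theta) = 2*(theta**2 - 5*theta/3)**4.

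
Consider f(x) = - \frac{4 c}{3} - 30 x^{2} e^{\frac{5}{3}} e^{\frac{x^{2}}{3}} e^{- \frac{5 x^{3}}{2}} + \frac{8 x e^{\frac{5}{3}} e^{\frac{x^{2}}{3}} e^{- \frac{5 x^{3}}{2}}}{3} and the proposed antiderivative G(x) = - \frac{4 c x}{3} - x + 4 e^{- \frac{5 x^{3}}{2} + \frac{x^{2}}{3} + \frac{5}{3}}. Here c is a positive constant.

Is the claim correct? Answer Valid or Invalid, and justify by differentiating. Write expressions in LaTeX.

Invalid: d/dx[G] - f = -1, which is not 0.

d/dx[G] = - \frac{4 c}{3} - 30 x^{2} e^{\frac{5}{3}} e^{\frac{x^{2}}{3}} e^{- \frac{5 x^{3}}{2}} + \frac{8 x e^{\frac{5}{3}} e^{\frac{x^{2}}{3}} e^{- \frac{5 x^{3}}{2}}}{3} - 1
d/dx[G] - f(x) = -1 != 0.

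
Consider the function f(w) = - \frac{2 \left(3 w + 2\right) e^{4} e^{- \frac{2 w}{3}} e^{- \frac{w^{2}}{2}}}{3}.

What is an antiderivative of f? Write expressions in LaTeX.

An antiderivative is F(w) = 2 e^{- \frac{w^{2}}{2} - \frac{2 w}{3} + 4}.

The substitution u = - \frac{w^{2}}{2} - \frac{2 w}{3} + 4 works: f is exactly (dF/du)*(du/dw) for that inner function.
Check: d/dw[2 e^{- \frac{w^{2}}{2} - \frac{2 w}{3} + 4}] = \frac{\left(- 6 w - 4\right) e^{4} e^{- \frac{2 w}{3}} e^{- \frac{w^{2}}{2}}}{3}, which equals f(w).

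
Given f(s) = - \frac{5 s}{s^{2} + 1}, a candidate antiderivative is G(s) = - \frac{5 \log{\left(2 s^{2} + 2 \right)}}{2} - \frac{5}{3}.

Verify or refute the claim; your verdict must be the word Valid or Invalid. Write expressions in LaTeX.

d/ds[G] = - \frac{5 s}{s^{2} + 1}
This equals f(s) exactly, so the claim holds.

Valid - the claim checks out under differentiation.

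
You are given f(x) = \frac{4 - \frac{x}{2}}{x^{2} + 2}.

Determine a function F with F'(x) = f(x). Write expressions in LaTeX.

For F(x) to be correct the identity F'(x) - f(x) = 0 must hold.
Check: d/dx[\frac{- \log{\left(x^{2} + 2 \right)} + 8 \sqrt{2} \operatorname{atan}{\left(\frac{\sqrt{2} x}{2} \right)}}{4}] = \frac{8 - x}{2 x^{2} + 4}, which equals f(x).

An antiderivative is F(x) = \frac{- \log{\left(x^{2} + 2 \right)} + 8 \sqrt{2} \operatorname{atan}{\left(\frac{\sqrt{2} x}{2} \right)}}{4}.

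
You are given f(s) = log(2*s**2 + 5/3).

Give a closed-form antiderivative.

An antiderivative is F(s) = s*log(2*s**2 + 5/3) - 2*s + sqrt(30)*atan(sqrt(30)*s/5)/3.

For F(s) to be correct the identity F'(s) - f(s) = 0 must hold.
Check: d/ds[s*log(2*s**2 + 5/3) - 2*s + sqrt(30)*atan(sqrt(30)*s/5)/3] = log(2*s**2 + 5/3) = f(s).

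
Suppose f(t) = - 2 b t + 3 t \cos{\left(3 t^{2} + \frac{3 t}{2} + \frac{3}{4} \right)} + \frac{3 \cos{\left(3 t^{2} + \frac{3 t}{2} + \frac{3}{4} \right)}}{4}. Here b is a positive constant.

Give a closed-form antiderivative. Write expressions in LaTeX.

Integrate term by term and add the pieces.
Check: d/dt[\frac{- 2 b t^{2} + \sin{\left(3 t^{2} + \frac{3 t}{2} + \frac{3}{4} \right)}}{2}] = - 2 b t + 3 t \cos{\left(3 t^{2} + \frac{3 t}{2} + \frac{3}{4} \right)} + \frac{3 \cos{\left(3 t^{2} + \frac{3 t}{2} + \frac{3}{4} \right)}}{4} = f(t).

An antiderivative is F(t) = \frac{- 2 b t^{2} + \sin{\left(3 t^{2} + \frac{3 t}{2} + \frac{3}{4} \right)}}{2}.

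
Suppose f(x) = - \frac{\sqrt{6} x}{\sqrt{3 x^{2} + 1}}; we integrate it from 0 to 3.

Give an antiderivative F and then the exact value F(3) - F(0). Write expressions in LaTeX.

f matches the chain-rule pattern g'(h)*h' with inner function h(x) = 2 x^{2} + \frac{2}{3}; substituting u = h(x) collapses the integral.
F(x) = - \sqrt{2 x^{2} + \frac{2}{3}} is an antiderivative of f.
Check: d/dx[- \sqrt{2 x^{2} + \frac{2}{3}}] = - \frac{\sqrt{6} x}{\sqrt{3 x^{2} + 1}} = f(x).
F(3) = - \frac{2 \sqrt{42}}{3}; F(0) = - \frac{\sqrt{6}}{3}.
Integral = F(3) - F(0) = - \frac{2 \sqrt{42}}{3} + \frac{\sqrt{6}}{3}.

Antiderivative: F(x) = - \sqrt{2 x^{2} + \frac{2}{3}}; value = - \frac{2 \sqrt{42}}{3} + \frac{\sqrt{6}}{3}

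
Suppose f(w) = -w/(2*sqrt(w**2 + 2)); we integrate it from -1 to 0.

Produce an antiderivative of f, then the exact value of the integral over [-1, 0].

Antiderivative: F(w) = -sqrt(w**2 + 2)/2; value = -sqrt(2)/2 + sqrt(3)/2

f matches the chain-rule pattern g'(h)*h' with inner function h(w) = w**2 + 2; substituting u = h(w) collapses the integral.
F(w) = -sqrt(w**2 + 2)/2 is an antiderivative of f.
Check: d/dw[-sqrt(w**2 + 2)/2] = -w/(2*sqrt(w**2 + 2)) = f(w).
F(0) = -sqrt(2)/2; F(-1) = -sqrt(3)/2.
Integral = F(0) - F(-1) = -sqrt(2)/2 + sqrt(3)/2.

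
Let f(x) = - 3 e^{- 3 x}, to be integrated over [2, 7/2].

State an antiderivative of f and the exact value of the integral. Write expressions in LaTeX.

Antiderivative: F(x) = e^{- 3 x}; value = - \frac{1}{e^{6}} + e^{- \frac{21}{2}}

Whatever form F(x) takes, F'(x) = f(x) is non-negotiable.
F(x) = e^{- 3 x} is an antiderivative of f.
Check: d/dx[e^{- 3 x}] = - 3 e^{- 3 x} = f(x).
F(7/2) = e^{- \frac{21}{2}}; F(2) = e^{-6}.
Integral = F(7/2) - F(2) = - \frac{1}{e^{6}} + e^{- \frac{21}{2}}.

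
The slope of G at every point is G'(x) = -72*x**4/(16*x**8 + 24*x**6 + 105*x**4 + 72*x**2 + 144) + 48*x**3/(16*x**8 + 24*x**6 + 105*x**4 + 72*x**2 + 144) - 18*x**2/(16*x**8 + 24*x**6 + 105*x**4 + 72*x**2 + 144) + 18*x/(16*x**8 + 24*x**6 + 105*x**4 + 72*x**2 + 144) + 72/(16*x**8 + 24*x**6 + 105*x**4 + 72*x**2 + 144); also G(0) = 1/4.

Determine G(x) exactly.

Recognize the product-rule pattern: G'(x) = u'v + uv' with u = 1/(2*x**4/3 + x**2/2 + 2), v = x - 1/2, so integration by parts undoes it.
A general antiderivative is (x - 1/2)/(2*x**4/3 + x**2/2 + 2) + C.
The condition gives C = 1/4 - (-1/4) = 1/2.
So G(x) = (4*x**4 + 3*x**2 + 12*x + 6)/(8*x**4 + 6*x**2 + 24).
Check: d/dx[(4*x**4 + 3*x**2 + 12*x + 6)/(8*x**4 + 6*x**2 + 24)] = (-72*x**4 + 48*x**3 - 18*x**2 + 18*x + 72)/(16*x**8 + 24*x**6 + 105*x**4 + 72*x**2 + 144), which equals G'(x).

G(x) = (4*x**4 + 3*x**2 + 12*x + 6)/(8*x**4 + 6*x**2 + 24)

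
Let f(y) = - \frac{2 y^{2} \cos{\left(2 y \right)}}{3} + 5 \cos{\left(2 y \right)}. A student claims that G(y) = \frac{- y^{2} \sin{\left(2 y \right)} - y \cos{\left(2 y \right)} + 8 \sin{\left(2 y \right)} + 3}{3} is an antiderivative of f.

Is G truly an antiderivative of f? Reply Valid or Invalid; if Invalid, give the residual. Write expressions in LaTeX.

d/dy[G] = - \frac{2 y^{2} \cos{\left(2 y \right)}}{3} + 5 \cos{\left(2 y \right)}
This equals f(y) exactly, so the claim holds.

Valid - the claim checks out under differentiation.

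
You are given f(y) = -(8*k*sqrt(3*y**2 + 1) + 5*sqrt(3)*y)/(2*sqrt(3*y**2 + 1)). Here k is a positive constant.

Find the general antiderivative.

F(y) = -4*k*y - 5*sqrt(y**2 + 1/3)/2 + C

Any candidate F(y) must reproduce f(y) exactly when differentiated.
Check: d/dy[-4*k*y - 5*sqrt(y**2 + 1/3)/2] = (-8*k*sqrt(3*y**2 + 1) - 5*sqrt(3)*y)/(2*sqrt(3*y**2 + 1)), which equals f(y).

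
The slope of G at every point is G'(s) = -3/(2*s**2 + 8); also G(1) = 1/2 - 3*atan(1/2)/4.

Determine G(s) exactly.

Recover the given G'(s) by differentiating a candidate G(s); any mismatch rules it out.
A general antiderivative is -3*atan(s/2)/4 + C.
The condition gives C = 1/2 - 3*atan(1/2)/4 - (-3*atan(1/2)/4) = 1/2.
So G(s) = 1/2 - 3*atan(s/2)/4.
Check: d/ds[1/2 - 3*atan(s/2)/4] = -3/(2*s**2 + 8) = G'(s).

G(s) = 1/2 - 3*atan(s/2)/4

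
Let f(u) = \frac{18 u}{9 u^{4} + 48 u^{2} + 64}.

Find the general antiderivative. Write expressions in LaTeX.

F(u) = - \frac{3}{3 u^{2} + 8} + C

f matches the chain-rule pattern g'(h)*h' with inner function h(u) = \frac{3 u^{2}}{2} + 4; substituting w = h(u) collapses the integral.
Check: d/du[- \frac{3}{3 u^{2} + 8}] = \frac{18 u}{9 u^{4} + 48 u^{2} + 64} = f(u).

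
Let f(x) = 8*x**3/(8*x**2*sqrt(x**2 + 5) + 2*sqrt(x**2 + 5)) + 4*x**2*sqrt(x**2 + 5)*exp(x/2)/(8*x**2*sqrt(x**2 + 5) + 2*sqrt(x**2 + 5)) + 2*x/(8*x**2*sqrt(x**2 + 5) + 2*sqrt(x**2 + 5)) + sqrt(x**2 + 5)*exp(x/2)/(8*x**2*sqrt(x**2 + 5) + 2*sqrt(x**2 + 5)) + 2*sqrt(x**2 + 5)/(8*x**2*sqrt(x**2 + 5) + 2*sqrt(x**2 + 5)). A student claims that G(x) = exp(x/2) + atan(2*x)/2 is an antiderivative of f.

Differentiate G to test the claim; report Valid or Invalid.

d/dx[G] = (4*x**2*exp(x/2) + exp(x/2) + 2)/(8*x**2 + 2)
d/dx[G] - f(x) = -x/sqrt(x**2 + 5) != 0.

Invalid: d/dx[G] - f = -x/sqrt(x**2 + 5), which is not 0.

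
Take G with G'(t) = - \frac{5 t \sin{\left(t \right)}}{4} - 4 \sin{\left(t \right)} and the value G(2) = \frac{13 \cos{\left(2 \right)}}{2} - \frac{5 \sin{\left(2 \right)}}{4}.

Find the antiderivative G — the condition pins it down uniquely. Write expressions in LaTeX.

G(t) = \frac{5 t \cos{\left(t \right)}}{4} - \frac{5 \sin{\left(t \right)}}{4} + 4 \cos{\left(t \right)}

The integrand splits into summands that can be handled one at a time.
A general antiderivative is \frac{5 t \cos{\left(t \right)}}{4} - \frac{5 \sin{\left(t \right)}}{4} + 4 \cos{\left(t \right)} + C.
The condition gives C = \frac{13 \cos{\left(2 \right)}}{2} - \frac{5 \sin{\left(2 \right)}}{4} - (\frac{13 \cos{\left(2 \right)}}{2} - \frac{5 \sin{\left(2 \right)}}{4}) = 0.
So G(t) = \frac{5 t \cos{\left(t \right)}}{4} - \frac{5 \sin{\left(t \right)}}{4} + 4 \cos{\left(t \right)}.
Check: d/dt[\frac{5 t \cos{\left(t \right)}}{4} - \frac{5 \sin{\left(t \right)}}{4} + 4 \cos{\left(t \right)}] = - \frac{5 t \sin{\left(t \right)}}{4} - 4 \sin{\left(t \right)} = G'(t).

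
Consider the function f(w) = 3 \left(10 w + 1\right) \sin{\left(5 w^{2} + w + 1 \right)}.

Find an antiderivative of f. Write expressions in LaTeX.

The substitution u = 5 w^{2} + w + 1 works: f is exactly (dF/du)*(du/dw) for that inner function.
Check: d/dw[- 3 \cos{\left(5 w^{2} + w + 1 \right)}] = 30 w \sin{\left(5 w^{2} + w + 1 \right)} + 3 \sin{\left(5 w^{2} + w + 1 \right)}, which equals f(w).

An antiderivative is F(w) = - 3 \cos{\left(5 w^{2} + w + 1 \right)}.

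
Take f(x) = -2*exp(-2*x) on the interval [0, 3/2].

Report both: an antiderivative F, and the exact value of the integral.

Antiderivative: F(x) = exp(-2*x); value = -1 + exp(-3)

Recover f(x) by differentiating a candidate F(x); any mismatch rules it out.
F(x) = exp(-2*x) is an antiderivative of f.
Check: d/dx[exp(-2*x)] = -2*exp(-2*x) = f(x).
F(3/2) = exp(-3); F(0) = 1.
Integral = F(3/2) - F(0) = -1 + exp(-3).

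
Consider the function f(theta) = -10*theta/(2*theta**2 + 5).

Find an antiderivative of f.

An antiderivative is F(theta) = -5*log(2*theta**2 + 5)/2.

f matches the chain-rule pattern g'(h)*h' with inner function h(theta) = 2*theta**2 + 5; substituting u = h(theta) collapses the integral.
Check: d/dtheta[-5*log(2*theta**2 + 5)/2] = -10*theta/(2*theta**2 + 5) = f(theta).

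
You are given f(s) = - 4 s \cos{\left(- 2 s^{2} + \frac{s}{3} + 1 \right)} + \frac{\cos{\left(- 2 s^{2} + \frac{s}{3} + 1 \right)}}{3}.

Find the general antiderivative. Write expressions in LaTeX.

F(s) = \sin{\left(- 2 s^{2} + \frac{s}{3} + 1 \right)} + C

The substitution u = - 2 s^{2} + \frac{s}{3} + 1 works: f is exactly (dF/du)*(du/ds) for that inner function.
Check: d/ds[\sin{\left(- 2 s^{2} + \frac{s}{3} + 1 \right)}] = - 4 s \cos{\left(- 2 s^{2} + \frac{s}{3} + 1 \right)} + \frac{\cos{\left(- 2 s^{2} + \frac{s}{3} + 1 \right)}}{3} = f(s).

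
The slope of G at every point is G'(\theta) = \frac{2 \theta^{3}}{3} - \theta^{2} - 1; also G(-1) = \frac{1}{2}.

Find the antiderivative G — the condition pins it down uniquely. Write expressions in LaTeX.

G(\theta) = \frac{\theta^{4} - 2 \theta^{3} - 6 \theta - 6}{6}

The integrand splits into summands that can be handled one at a time.
A general antiderivative is \frac{\theta^{4}}{6} - \frac{\theta^{3}}{3} - \theta + C.
The condition gives C = \frac{1}{2} - (\frac{3}{2}) = -1.
So G(\theta) = \frac{\theta^{4} - 2 \theta^{3} - 6 \theta - 6}{6}.
Check: d/d\theta[\frac{\theta^{4} - 2 \theta^{3} - 6 \theta - 6}{6}] = \frac{2 \theta^{3}}{3} - \theta^{2} - 1 = G'(\theta).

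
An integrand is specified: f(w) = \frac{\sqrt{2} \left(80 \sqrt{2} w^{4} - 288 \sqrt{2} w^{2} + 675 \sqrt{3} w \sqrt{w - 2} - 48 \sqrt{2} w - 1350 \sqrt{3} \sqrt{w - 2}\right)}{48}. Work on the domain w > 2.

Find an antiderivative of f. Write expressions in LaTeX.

An antiderivative is F(w) = \frac{\sqrt{2} \left(8 \sqrt{2} w^{5} - 48 \sqrt{2} w^{3} + 135 \sqrt{3} w^{2} \sqrt{w - 2} - 12 \sqrt{2} w^{2} - 540 \sqrt{3} w \sqrt{w - 2} + 540 \sqrt{3} \sqrt{w - 2}\right)}{24}.

Any candidate F(w) must reproduce f(w) exactly when differentiated.
Check: d/dw[\frac{\sqrt{2} \left(8 \sqrt{2} w^{5} - 48 \sqrt{2} w^{3} + 135 \sqrt{3} w^{2} \sqrt{w - 2} - 12 \sqrt{2} w^{2} - 540 \sqrt{3} w \sqrt{w - 2} + 540 \sqrt{3} \sqrt{w - 2}\right)}{24}] = \frac{160 w^{4} \sqrt{w - 2} - 576 w^{2} \sqrt{w - 2} + 675 \sqrt{6} w^{2} - 96 w \sqrt{w - 2} - 2700 \sqrt{6} w + 2700 \sqrt{6}}{48 \sqrt{w - 2}}, which equals f(w).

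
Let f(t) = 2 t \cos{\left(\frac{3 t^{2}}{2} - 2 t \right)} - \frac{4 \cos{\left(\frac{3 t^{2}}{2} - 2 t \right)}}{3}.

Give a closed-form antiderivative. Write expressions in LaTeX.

f matches the chain-rule pattern g'(h)*h' with inner function h(t) = \frac{3 t^{2}}{2} - 2 t; substituting u = h(t) collapses the integral.
Check: d/dt[\frac{2 \sin{\left(\frac{3 t^{2}}{2} - 2 t \right)}}{3}] = 2 t \cos{\left(\frac{3 t^{2}}{2} - 2 t \right)} - \frac{4 \cos{\left(\frac{3 t^{2}}{2} - 2 t \right)}}{3} = f(t).

An antiderivative is F(t) = \frac{2 \sin{\left(\frac{3 t^{2}}{2} - 2 t \right)}}{3}.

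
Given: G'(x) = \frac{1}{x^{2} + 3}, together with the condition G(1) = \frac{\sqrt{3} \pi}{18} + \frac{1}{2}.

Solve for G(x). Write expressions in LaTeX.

Whatever form G(x) takes, its d/dx must return the stated G'(x).
A general antiderivative is \frac{\sqrt{3} \operatorname{atan}{\left(\frac{\sqrt{3} x}{3} \right)}}{3} + C.
The condition gives C = \frac{\sqrt{3} \pi}{18} + \frac{1}{2} - (\frac{\sqrt{3} \pi}{18}) = \frac{1}{2}.
So G(x) = \frac{\sqrt{3} \operatorname{atan}{\left(\frac{\sqrt{3} x}{3} \right)}}{3} + \frac{1}{2}.
Check: d/dx[\frac{\sqrt{3} \operatorname{atan}{\left(\frac{\sqrt{3} x}{3} \right)}}{3} + \frac{1}{2}] = \frac{1}{x^{2} + 3} = G'(x).

G(x) = \frac{\sqrt{3} \operatorname{atan}{\left(\frac{\sqrt{3} x}{3} \right)}}{3} + \frac{1}{2}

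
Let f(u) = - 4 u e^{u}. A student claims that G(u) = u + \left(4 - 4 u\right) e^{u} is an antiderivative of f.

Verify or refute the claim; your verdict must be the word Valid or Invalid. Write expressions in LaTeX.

Invalid: d/du[G] - f = 1, which is not 0.

d/du[G] = - 4 u e^{u} + 1
d/du[G] - f(u) = 1 != 0.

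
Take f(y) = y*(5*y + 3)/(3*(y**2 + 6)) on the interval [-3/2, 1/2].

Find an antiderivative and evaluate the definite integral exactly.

Check any antiderivative F(y) by computing F'(y) and comparing it with f(y).
F(y) = 5*y/3 + log(y**2 + 6)/2 - 5*sqrt(6)*atan(sqrt(6)*y/6)/3 is an antiderivative of f.
Check: d/dy[5*y/3 + log(y**2 + 6)/2 - 5*sqrt(6)*atan(sqrt(6)*y/6)/3] = (5*y**2 + 3*y)/(3*y**2 + 18), which equals f(y).
F(1/2) = -5*sqrt(6)*atan(sqrt(6)/12)/3 + 5/6 + log(25/4)/2; F(-3/2) = -5/2 + log(33/4)/2 + 5*sqrt(6)*atan(sqrt(6)/4)/3.
Integral = F(1/2) - F(-3/2) = -5*sqrt(6)*atan(sqrt(6)/4)/3 - log(33/4)/2 - 5*sqrt(6)*atan(sqrt(6)/12)/3 + log(25/4)/2 + 10/3.

Antiderivative: F(y) = 5*y/3 + log(y**2 + 6)/2 - 5*sqrt(6)*atan(sqrt(6)*y/6)/3; value = -5*sqrt(6)*atan(sqrt(6)/4)/3 - log(33/4)/2 - 5*sqrt(6)*atan(sqrt(6)/12)/3 + log(25/4)/2 + 10/3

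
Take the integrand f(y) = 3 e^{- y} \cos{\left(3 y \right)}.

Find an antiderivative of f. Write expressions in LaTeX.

A first test for any F(y): its y-derivative must equal f(y) identically.
Check: d/dy[\frac{3 \left(3 \sin{\left(3 y \right)} - \cos{\left(3 y \right)}\right) e^{- y}}{10}] = 3 e^{- y} \cos{\left(3 y \right)} = f(y).

An antiderivative is F(y) = \frac{3 \left(3 \sin{\left(3 y \right)} - \cos{\left(3 y \right)}\right) e^{- y}}{10}.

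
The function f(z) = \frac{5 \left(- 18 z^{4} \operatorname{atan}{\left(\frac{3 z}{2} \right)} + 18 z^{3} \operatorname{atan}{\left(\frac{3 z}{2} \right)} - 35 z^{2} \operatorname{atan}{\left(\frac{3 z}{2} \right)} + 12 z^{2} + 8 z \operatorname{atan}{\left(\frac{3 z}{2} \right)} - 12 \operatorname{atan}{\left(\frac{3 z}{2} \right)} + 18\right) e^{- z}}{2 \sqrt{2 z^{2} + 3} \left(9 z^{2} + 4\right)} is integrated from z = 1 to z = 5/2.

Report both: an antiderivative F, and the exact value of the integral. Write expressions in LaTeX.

A candidate is checked by its d/dz: the result must match f(z).
F(z) = \frac{5 \sqrt{2 z^{2} + 3} e^{- z} \operatorname{atan}{\left(\frac{3 z}{2} \right)}}{2} is an antiderivative of f.
Check: d/dz[\frac{5 \sqrt{2 z^{2} + 3} e^{- z} \operatorname{atan}{\left(\frac{3 z}{2} \right)}}{2}] = \frac{- 90 z^{4} \operatorname{atan}{\left(\frac{3 z}{2} \right)} + 90 z^{3} \operatorname{atan}{\left(\frac{3 z}{2} \right)} - 175 z^{2} \operatorname{atan}{\left(\frac{3 z}{2} \right)} + 60 z^{2} + 40 z \operatorname{atan}{\left(\frac{3 z}{2} \right)} - 60 \operatorname{atan}{\left(\frac{3 z}{2} \right)} + 90}{18 z^{2} \sqrt{2 z^{2} + 3} e^{z} + 8 \sqrt{2 z^{2} + 3} e^{z}}, which equals f(z).
F(5/2) = \frac{5 \sqrt{62} \operatorname{atan}{\left(\frac{15}{4} \right)}}{4 e^{\frac{5}{2}}}; F(1) = \frac{5 \sqrt{5} \operatorname{atan}{\left(\frac{3}{2} \right)}}{2 e}.
Integral = F(5/2) - F(1) = - \frac{5 \sqrt{5} \operatorname{atan}{\left(\frac{3}{2} \right)}}{2 e} + \frac{5 \sqrt{62} \operatorname{atan}{\left(\frac{15}{4} \right)}}{4 e^{\frac{5}{2}}}.

Antiderivative: F(z) = \frac{5 \sqrt{2 z^{2} + 3} e^{- z} \operatorname{atan}{\left(\frac{3 z}{2} \right)}}{2}; value = - \frac{5 \sqrt{5} \operatorname{atan}{\left(\frac{3}{2} \right)}}{2 e} + \frac{5 \sqrt{62} \operatorname{atan}{\left(\frac{15}{4} \right)}}{4 e^{\frac{5}{2}}}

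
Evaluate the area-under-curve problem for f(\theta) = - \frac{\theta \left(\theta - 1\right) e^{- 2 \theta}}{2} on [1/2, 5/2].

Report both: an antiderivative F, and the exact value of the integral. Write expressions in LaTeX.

Antiderivative: F(\theta) = \frac{\theta^{2} e^{- 2 \theta}}{4}; value = - \frac{1}{16 e} + \frac{25}{16 e^{5}}

Recognize the product-rule pattern: f = u'v + uv' with u = \frac{\theta^{2}}{4}, v = e^{- 2 \theta}, so integration by parts undoes it.
F(\theta) = \frac{\theta^{2} e^{- 2 \theta}}{4} is an antiderivative of f.
Check: d/d\theta[\frac{\theta^{2} e^{- 2 \theta}}{4}] = \frac{\left(- \theta^{2} + \theta\right) e^{- 2 \theta}}{2}, which equals f(\theta).
F(5/2) = \frac{25}{16 e^{5}}; F(1/2) = \frac{1}{16 e}.
Integral = F(5/2) - F(1/2) = - \frac{1}{16 e} + \frac{25}{16 e^{5}}.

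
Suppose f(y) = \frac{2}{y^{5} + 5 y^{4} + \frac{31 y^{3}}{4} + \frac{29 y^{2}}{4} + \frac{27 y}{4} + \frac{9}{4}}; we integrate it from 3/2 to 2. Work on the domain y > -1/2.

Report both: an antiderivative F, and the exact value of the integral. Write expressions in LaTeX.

The denominator factors as \left(y + 3\right) \left(2 y + 1\right) \left(2 y + 3\right) \left(y^{2} + 1\right); partial fractions split f into directly integrable pieces: - \frac{4 \left(23 y + 11\right)}{325 \left(y^{2} + 1\right)} - \frac{32}{39 \left(2 y + 3\right)} + \frac{32}{25 \left(2 y + 1\right)} + \frac{4}{75 \left(y + 3\right)}.
F(y) = \frac{16 \log{\left(y + \frac{1}{2} \right)}}{25} - \frac{16 \log{\left(y + \frac{3}{2} \right)}}{39} + \frac{4 \log{\left(y + 3 \right)}}{75} - \frac{46 \log{\left(y^{2} + 1 \right)}}{325} - \frac{44 \operatorname{atan}{\left(y \right)}}{325} is an antiderivative of f.
Check: d/dy[\frac{16 \log{\left(y + \frac{1}{2} \right)}}{25} - \frac{16 \log{\left(y + \frac{3}{2} \right)}}{39} + \frac{4 \log{\left(y + 3 \right)}}{75} - \frac{46 \log{\left(y^{2} + 1 \right)}}{325} - \frac{44 \operatorname{atan}{\left(y \right)}}{325}] = \frac{8}{4 y^{5} + 20 y^{4} + 31 y^{3} + 29 y^{2} + 27 y + 9}, which equals f(y).
F(2) = - \frac{16 \log{\left(\frac{7}{2} \right)}}{39} - \frac{44 \operatorname{atan}{\left(2 \right)}}{325} - \frac{86 \log{\left(5 \right)}}{975} + \frac{16 \log{\left(\frac{5}{2} \right)}}{25}; F(3/2) = - \frac{16 \log{\left(3 \right)}}{39} - \frac{46 \log{\left(\frac{13}{4} \right)}}{325} - \frac{44 \operatorname{atan}{\left(\frac{3}{2} \right)}}{325} + \frac{4 \log{\left(\frac{9}{2} \right)}}{75} + \frac{16 \log{\left(2 \right)}}{25}.
Integral = F(2) - F(3/2) = - \frac{16 \log{\left(\frac{7}{2} \right)}}{39} - \frac{16 \log{\left(2 \right)}}{25} - \frac{44 \operatorname{atan}{\left(2 \right)}}{325} - \frac{86 \log{\left(5 \right)}}{975} - \frac{4 \log{\left(\frac{9}{2} \right)}}{75} + \frac{44 \operatorname{atan}{\left(\frac{3}{2} \right)}}{325} + \frac{46 \log{\left(\frac{13}{4} \right)}}{325} + \frac{16 \log{\left(3 \right)}}{39} + \frac{16 \log{\left(\frac{5}{2} \right)}}{25}.

Antiderivative: F(y) = \frac{16 \log{\left(y + \frac{1}{2} \right)}}{25} - \frac{16 \log{\left(y + \frac{3}{2} \right)}}{39} + \frac{4 \log{\left(y + 3 \right)}}{75} - \frac{46 \log{\left(y^{2} + 1 \right)}}{325} - \frac{44 \operatorname{atan}{\left(y \right)}}{325}; value = - \frac{16 \log{\left(\frac{7}{2} \right)}}{39} - \frac{16 \log{\left(2 \right)}}{25} - \frac{44 \operatorname{atan}{\left(2 \right)}}{325} - \frac{86 \log{\left(5 \right)}}{975} - \frac{4 \log{\left(\frac{9}{2} \right)}}{75} + \frac{44 \operatorname{atan}{\left(\frac{3}{2} \right)}}{325} + \frac{46 \log{\left(\frac{13}{4} \right)}}{325} + \frac{16 \log{\left(3 \right)}}{39} + \frac{16 \log{\left(\frac{5}{2} \right)}}{25}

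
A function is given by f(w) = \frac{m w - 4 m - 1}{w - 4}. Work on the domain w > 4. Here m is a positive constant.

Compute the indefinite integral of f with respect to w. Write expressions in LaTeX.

F(w) = m w - \log{\left(w - 4 \right)} + C

Recover f(w) by differentiating a candidate F(w); any mismatch rules it out.
Check: d/dw[m w - \log{\left(w - 4 \right)}] = \frac{m w - 4 m - 1}{w - 4} = f(w).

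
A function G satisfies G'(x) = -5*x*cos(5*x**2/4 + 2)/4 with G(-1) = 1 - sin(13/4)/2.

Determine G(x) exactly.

G(x) = 1 - sin(5*x**2/4 + 2)/2

G'(x) matches the chain-rule pattern g'(h)*h' with inner function h(x) = 5*x**2/4 + 2; substituting u = h(x) collapses the integral.
A general antiderivative is -sin(5*x**2/4 + 2)/2 + C.
The condition gives C = 1 - sin(13/4)/2 - (-sin(13/4)/2) = 1.
So G(x) = 1 - sin(5*x**2/4 + 2)/2.
Check: d/dx[1 - sin(5*x**2/4 + 2)/2] = -5*x*cos(5*x**2/4 + 2)/4 = G'(x).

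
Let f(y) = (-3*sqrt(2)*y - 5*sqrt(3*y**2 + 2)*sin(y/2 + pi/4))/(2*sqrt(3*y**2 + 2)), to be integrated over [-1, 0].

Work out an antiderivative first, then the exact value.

A candidate is checked by its d/dy: the result must match f(y).
F(y) = -sqrt(3*y**2/2 + 1) + 5*cos(y/2 + pi/4) is an antiderivative of f.
Check: d/dy[-sqrt(3*y**2/2 + 1) + 5*cos(y/2 + pi/4)] = (-3*sqrt(2)*y - 5*sqrt(3*y**2 + 2)*sin(y/2 + pi/4))/(2*sqrt(3*y**2 + 2)) = f(y).
F(0) = -1 + 5*sqrt(2)/2; F(-1) = -sqrt(10)/2 + 5*sin(1/2 + pi/4).
Integral = F(0) - F(-1) = -5*sin(1/2 + pi/4) - 1 + sqrt(10)/2 + 5*sqrt(2)/2.

Antiderivative: F(y) = -sqrt(3*y**2/2 + 1) + 5*cos(y/2 + pi/4); value = -5*sin(1/2 + pi/4) - 1 + sqrt(10)/2 + 5*sqrt(2)/2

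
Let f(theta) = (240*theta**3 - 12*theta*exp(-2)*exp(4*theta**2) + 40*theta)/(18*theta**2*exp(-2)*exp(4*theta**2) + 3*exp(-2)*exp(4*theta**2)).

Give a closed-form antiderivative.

Differentiate the proposed F(theta) back; it has to land on f(theta) exactly.
Check: d/dtheta[(-exp(-2)*exp(4*theta**2)*log(3*theta**2 + 1/2) - 5)*exp(2)*exp(-4*theta**2)/3] = (240*theta**3*exp(2) - 12*theta*exp(4*theta**2) + 40*theta*exp(2))/(18*theta**2*exp(4*theta**2) + 3*exp(4*theta**2)), which equals f(theta).

An antiderivative is F(theta) = (-exp(-2)*exp(4*theta**2)*log(3*theta**2 + 1/2) - 5)*exp(2)*exp(-4*theta**2)/3.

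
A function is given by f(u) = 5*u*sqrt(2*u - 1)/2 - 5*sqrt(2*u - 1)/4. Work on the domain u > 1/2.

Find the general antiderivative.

F(u) = (2*u - 1)**(5/2)/4 + C

The integrand splits into summands that can be handled one at a time.
Check: d/du[(2*u - 1)**(5/2)/4] = 5*u*sqrt(2*u - 1)/2 - 5*sqrt(2*u - 1)/4 = f(u).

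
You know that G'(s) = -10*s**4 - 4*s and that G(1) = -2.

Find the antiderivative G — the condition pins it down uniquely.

G(s) = -2*s**5 - 2*s**2 + 2

Integrate term by term and add the pieces.
A general antiderivative is -2*s**5 - 2*s**2 + C.
The condition gives C = -2 - (-4) = 2.
So G(s) = -2*s**5 - 2*s**2 + 2.
Check: d/ds[-2*s**5 - 2*s**2 + 2] = -10*s**4 - 4*s = G'(s).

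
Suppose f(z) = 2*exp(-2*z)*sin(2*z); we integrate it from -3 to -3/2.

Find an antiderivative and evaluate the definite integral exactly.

A first test for any F(z): its z-derivative must equal f(z) identically.
F(z) = -(sin(2*z) + cos(2*z))*exp(-2*z)/2 is an antiderivative of f.
Check: d/dz[-(sin(2*z) + cos(2*z))*exp(-2*z)/2] = 2*exp(-2*z)*sin(2*z) = f(z).
F(-3/2) = exp(3)*sin(3)/2 - exp(3)*cos(3)/2; F(-3) = -exp(6)*cos(6)/2 + exp(6)*sin(6)/2.
Integral = F(-3/2) - F(-3) = exp(3)*sin(3)/2 - exp(3)*cos(3)/2 - exp(6)*sin(6)/2 + exp(6)*cos(6)/2.

Antiderivative: F(z) = -(sin(2*z) + cos(2*z))*exp(-2*z)/2; value = exp(3)*sin(3)/2 - exp(3)*cos(3)/2 - exp(6)*sin(6)/2 + exp(6)*cos(6)/2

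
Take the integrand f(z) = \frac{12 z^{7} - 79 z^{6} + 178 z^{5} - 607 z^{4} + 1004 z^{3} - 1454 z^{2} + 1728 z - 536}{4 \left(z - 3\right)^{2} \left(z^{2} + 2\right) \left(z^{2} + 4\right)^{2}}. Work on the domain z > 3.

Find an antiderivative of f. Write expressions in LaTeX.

Differentiate the proposed F(z) back; it has to land on f(z) exactly.
Check: d/dz[- \frac{3 z}{4 z^{2} + 16} + \frac{3 \log{\left(\frac{z^{2}}{2} + 1 \right)}}{2} + \frac{1}{z^{2} + 4} + \frac{5}{2 z - 6}] = \frac{12 z^{7} - 79 z^{6} + 178 z^{5} - 607 z^{4} + 1004 z^{3} - 1454 z^{2} + 1728 z - 536}{4 z^{8} - 24 z^{7} + 76 z^{6} - 240 z^{5} + 488 z^{4} - 768 z^{3} + 1280 z^{2} - 768 z + 1152}, which equals f(z).

An antiderivative is F(z) = - \frac{3 z}{4 z^{2} + 16} + \frac{3 \log{\left(\frac{z^{2}}{2} + 1 \right)}}{2} + \frac{1}{z^{2} + 4} + \frac{5}{2 z - 6}.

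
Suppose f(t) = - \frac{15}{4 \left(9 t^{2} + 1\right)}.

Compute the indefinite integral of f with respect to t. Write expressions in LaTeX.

F(t) = - \frac{5 \operatorname{atan}{\left(3 t \right)}}{4} + C

Differentiate the proposed F(t) back; it has to land on f(t) exactly.
Check: d/dt[- \frac{5 \operatorname{atan}{\left(3 t \right)}}{4}] = - \frac{15}{36 t^{2} + 4}, which equals f(t).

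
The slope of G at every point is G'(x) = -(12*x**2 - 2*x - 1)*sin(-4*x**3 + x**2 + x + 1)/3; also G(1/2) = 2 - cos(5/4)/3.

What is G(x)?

G(x) = 2 - cos(-4*x**3 + x**2 + x + 1)/3

G'(x) matches the chain-rule pattern g'(h)*h' with inner function h(x) = -4*x**3 + x**2 + x + 1; substituting u = h(x) collapses the integral.
A general antiderivative is -cos(-4*x**3 + x**2 + x + 1)/3 + C.
The condition gives C = 2 - cos(5/4)/3 - (-cos(5/4)/3) = 2.
So G(x) = 2 - cos(-4*x**3 + x**2 + x + 1)/3.
Check: d/dx[2 - cos(-4*x**3 + x**2 + x + 1)/3] = -4*x**2*sin(-4*x**3 + x**2 + x + 1) + 2*x*sin(-4*x**3 + x**2 + x + 1)/3 + sin(-4*x**3 + x**2 + x + 1)/3, which equals G'(x).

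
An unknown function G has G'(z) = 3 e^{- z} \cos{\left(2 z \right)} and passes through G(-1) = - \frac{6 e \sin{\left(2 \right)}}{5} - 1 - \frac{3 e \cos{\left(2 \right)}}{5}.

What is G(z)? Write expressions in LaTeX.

G(z) = -1 + \frac{6 e^{- z} \sin{\left(2 z \right)}}{5} - \frac{3 e^{- z} \cos{\left(2 z \right)}}{5}

For G(z) to be correct, d/dz[G] must agree with the stated G'(z) identically.
A general antiderivative is \frac{6 e^{- z} \sin{\left(2 z \right)}}{5} - \frac{3 e^{- z} \cos{\left(2 z \right)}}{5} + C.
The condition gives C = - \frac{6 e \sin{\left(2 \right)}}{5} - 1 - \frac{3 e \cos{\left(2 \right)}}{5} - (- \frac{6 e \sin{\left(2 \right)}}{5} - \frac{3 e \cos{\left(2 \right)}}{5}) = -1.
So G(z) = -1 + \frac{6 e^{- z} \sin{\left(2 z \right)}}{5} - \frac{3 e^{- z} \cos{\left(2 z \right)}}{5}.
Check: d/dz[-1 + \frac{6 e^{- z} \sin{\left(2 z \right)}}{5} - \frac{3 e^{- z} \cos{\left(2 z \right)}}{5}] = 3 e^{- z} \cos{\left(2 z \right)} = G'(z).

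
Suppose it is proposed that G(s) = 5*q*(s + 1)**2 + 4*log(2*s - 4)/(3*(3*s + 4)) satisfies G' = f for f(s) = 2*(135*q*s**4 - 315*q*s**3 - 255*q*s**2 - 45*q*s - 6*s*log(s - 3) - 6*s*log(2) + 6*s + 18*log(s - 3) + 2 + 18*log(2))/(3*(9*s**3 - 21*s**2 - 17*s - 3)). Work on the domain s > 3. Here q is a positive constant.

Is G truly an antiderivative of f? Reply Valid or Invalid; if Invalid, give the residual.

Invalid: d/ds[G] - f = (2430*q*s**6 - 4050*q*s**5 - 17010*q*s**4 + 7650*q*s**3 + 35940*q*s**2 + 19200*q*s + 2880*q + 108*s**4*log(s - 3) - 108*s**4*log(s - 2) - 252*s**3*log(s - 3) + 468*s**3*log(s - 2) - 216*s**3 + 216*s**3*log(2) - 600*s**2*log(s - 3) - 300*s**2*log(s - 2) - 900*s**2*log(2) - 180*s**2 + 768*s*log(s - 3) - 372*s*log(s - 2) + 204*s + 396*s*log(2) + 1152*log(s - 3) - 72*log(s - 2) + 80 + 1080*log(2))/(243*s**6 - 405*s**5 - 1701*s**4 + 765*s**3 + 3594*s**2 + 1920*s + 288), which is not 0.

d/ds[G] = (270*q*s**4 + 450*q*s**3 - 780*q*s**2 - 1920*q*s - 960*q - 12*s*log(s - 2) - 12*s*log(2) + 12*s + 24*log(s - 2) + 16 + 24*log(2))/(27*s**3 + 18*s**2 - 96*s - 96)
d/ds[G] - f(s) = (2430*q*s**6 - 4050*q*s**5 - 17010*q*s**4 + 7650*q*s**3 + 35940*q*s**2 + 19200*q*s + 2880*q + 108*s**4*log(s - 3) - 108*s**4*log(s - 2) - 252*s**3*log(s - 3) + 468*s**3*log(s - 2) - 216*s**3 + 216*s**3*log(2) - 600*s**2*log(s - 3) - 300*s**2*log(s - 2) - 900*s**2*log(2) - 180*s**2 + 768*s*log(s - 3) - 372*s*log(s - 2) + 204*s + 396*s*log(2) + 1152*log(s - 3) - 72*log(s - 2) + 80 + 1080*log(2))/(243*s**6 - 405*s**5 - 1701*s**4 + 765*s**3 + 3594*s**2 + 1920*s + 288) != 0.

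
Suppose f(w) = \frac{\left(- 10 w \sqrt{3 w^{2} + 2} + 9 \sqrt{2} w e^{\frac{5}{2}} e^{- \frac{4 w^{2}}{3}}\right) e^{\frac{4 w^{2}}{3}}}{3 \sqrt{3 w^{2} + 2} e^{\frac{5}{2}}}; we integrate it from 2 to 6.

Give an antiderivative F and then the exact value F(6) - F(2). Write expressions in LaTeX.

Antiderivative: F(w) = 2 \sqrt{\frac{3 w^{2}}{2} + 1} - \frac{5 e^{\frac{3 w}{2}} e^{\frac{4 w^{2}}{3} - \frac{3 w}{2} - \frac{5}{2}}}{4}; value = - \frac{5 e^{\frac{91}{2}}}{4} - 2 \sqrt{7} + 2 \sqrt{55} + \frac{5 e^{\frac{17}{6}}}{4}

Any candidate F(w) must reproduce f(w) exactly when differentiated.
F(w) = 2 \sqrt{\frac{3 w^{2}}{2} + 1} - \frac{5 e^{\frac{3 w}{2}} e^{\frac{4 w^{2}}{3} - \frac{3 w}{2} - \frac{5}{2}}}{4} is an antiderivative of f.
Check: d/dw[2 \sqrt{\frac{3 w^{2}}{2} + 1} - \frac{5 e^{\frac{3 w}{2}} e^{\frac{4 w^{2}}{3} - \frac{3 w}{2} - \frac{5}{2}}}{4}] = \frac{\left(- 10 w \sqrt{3 w^{2} + 2} + 9 \sqrt{2} w e^{\frac{5}{2}} e^{- \frac{4 w^{2}}{3}}\right) e^{\frac{4 w^{2}}{3}}}{3 \sqrt{3 w^{2} + 2} e^{\frac{5}{2}}} = f(w).
F(6) = - \frac{5 e^{\frac{91}{2}}}{4} + 2 \sqrt{55}; F(2) = - \frac{5 e^{\frac{17}{6}}}{4} + 2 \sqrt{7}.
Integral = F(6) - F(2) = - \frac{5 e^{\frac{91}{2}}}{4} - 2 \sqrt{7} + 2 \sqrt{55} + \frac{5 e^{\frac{17}{6}}}{4}.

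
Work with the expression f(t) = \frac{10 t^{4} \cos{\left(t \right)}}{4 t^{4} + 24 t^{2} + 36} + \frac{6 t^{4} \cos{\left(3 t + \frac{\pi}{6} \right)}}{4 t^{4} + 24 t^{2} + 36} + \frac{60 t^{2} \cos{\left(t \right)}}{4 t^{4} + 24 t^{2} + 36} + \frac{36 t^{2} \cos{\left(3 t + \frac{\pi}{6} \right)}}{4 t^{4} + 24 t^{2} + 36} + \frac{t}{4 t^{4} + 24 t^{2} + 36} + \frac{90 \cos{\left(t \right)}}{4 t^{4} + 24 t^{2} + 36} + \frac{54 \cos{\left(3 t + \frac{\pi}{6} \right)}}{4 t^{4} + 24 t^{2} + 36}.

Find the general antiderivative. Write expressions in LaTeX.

Integrate term by term and add the pieces.
Check: d/dt[\frac{20 t^{2} \sin{\left(t \right)} + 4 t^{2} \sin{\left(3 t + \frac{\pi}{6} \right)} + 60 \sin{\left(t \right)} + 12 \sin{\left(3 t + \frac{\pi}{6} \right)} - 1}{8 t^{2} + 24}] = \frac{10 t^{4} \cos{\left(t \right)} + 6 t^{4} \cos{\left(3 t + \frac{\pi}{6} \right)} + 60 t^{2} \cos{\left(t \right)} + 36 t^{2} \cos{\left(3 t + \frac{\pi}{6} \right)} + t + 90 \cos{\left(t \right)} + 54 \cos{\left(3 t + \frac{\pi}{6} \right)}}{4 t^{4} + 24 t^{2} + 36}, which equals f(t).

F(t) = \frac{20 t^{2} \sin{\left(t \right)} + 4 t^{2} \sin{\left(3 t + \frac{\pi}{6} \right)} + 60 \sin{\left(t \right)} + 12 \sin{\left(3 t + \frac{\pi}{6} \right)} - 1}{8 t^{2} + 24} + C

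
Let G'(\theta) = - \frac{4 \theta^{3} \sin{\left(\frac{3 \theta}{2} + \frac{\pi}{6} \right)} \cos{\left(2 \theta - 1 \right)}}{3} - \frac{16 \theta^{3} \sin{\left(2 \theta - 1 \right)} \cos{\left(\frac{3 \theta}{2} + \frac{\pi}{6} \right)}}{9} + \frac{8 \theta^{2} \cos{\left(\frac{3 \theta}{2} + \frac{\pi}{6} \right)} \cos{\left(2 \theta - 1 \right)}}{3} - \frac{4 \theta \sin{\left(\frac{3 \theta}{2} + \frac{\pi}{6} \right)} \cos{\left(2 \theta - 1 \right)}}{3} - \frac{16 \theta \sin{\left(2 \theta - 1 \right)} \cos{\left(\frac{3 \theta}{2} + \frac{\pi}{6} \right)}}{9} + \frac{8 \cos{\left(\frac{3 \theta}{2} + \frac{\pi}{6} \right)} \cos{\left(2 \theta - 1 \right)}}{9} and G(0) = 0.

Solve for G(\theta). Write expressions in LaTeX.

Integrate term by term and add the pieces.
A general antiderivative is - \frac{8 \left(- \frac{\theta^{3}}{3} - \frac{\theta}{3}\right) \cos{\left(\frac{3 \theta}{2} + \frac{\pi}{6} \right)} \cos{\left(2 \theta - 1 \right)}}{3} + C.
The condition gives C = 0 - (0) = 0.
So G(\theta) = \frac{8 \theta^{3} \cos{\left(\frac{3 \theta}{2} + \frac{\pi}{6} \right)} \cos{\left(2 \theta - 1 \right)}}{9} + \frac{8 \theta \cos{\left(\frac{3 \theta}{2} + \frac{\pi}{6} \right)} \cos{\left(2 \theta - 1 \right)}}{9}.
Check: d/d\theta[\frac{8 \theta^{3} \cos{\left(\frac{3 \theta}{2} + \frac{\pi}{6} \right)} \cos{\left(2 \theta - 1 \right)}}{9} + \frac{8 \theta \cos{\left(\frac{3 \theta}{2} + \frac{\pi}{6} \right)} \cos{\left(2 \theta - 1 \right)}}{9}] = - \frac{4 \theta^{3} \sin{\left(\frac{3 \theta}{2} + \frac{\pi}{6} \right)} \cos{\left(2 \theta - 1 \right)}}{3} - \frac{16 \theta^{3} \sin{\left(2 \theta - 1 \right)} \cos{\left(\frac{3 \theta}{2} + \frac{\pi}{6} \right)}}{9} + \frac{8 \theta^{2} \cos{\left(\frac{3 \theta}{2} + \frac{\pi}{6} \right)} \cos{\left(2 \theta - 1 \right)}}{3} - \frac{4 \theta \sin{\left(\frac{3 \theta}{2} + \frac{\pi}{6} \right)} \cos{\left(2 \theta - 1 \right)}}{3} - \frac{16 \theta \sin{\left(2 \theta - 1 \right)} \cos{\left(\frac{3 \theta}{2} + \frac{\pi}{6} \right)}}{9} + \frac{8 \cos{\left(\frac{3 \theta}{2} + \frac{\pi}{6} \right)} \cos{\left(2 \theta - 1 \right)}}{9} = G'(\theta).

G(\theta) = \frac{8 \theta^{3} \cos{\left(\frac{3 \theta}{2} + \frac{\pi}{6} \right)} \cos{\left(2 \theta - 1 \right)}}{9} + \frac{8 \theta \cos{\left(\frac{3 \theta}{2} + \frac{\pi}{6} \right)} \cos{\left(2 \theta - 1 \right)}}{9}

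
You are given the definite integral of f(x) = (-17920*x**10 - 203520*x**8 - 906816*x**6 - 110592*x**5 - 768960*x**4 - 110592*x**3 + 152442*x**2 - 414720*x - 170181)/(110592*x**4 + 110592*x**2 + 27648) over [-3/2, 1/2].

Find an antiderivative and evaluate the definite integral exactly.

Antiderivative: F(x) = x*(-20736*x**4 - 27648*x**3 + 207360*x**2 - 207360*x - 5*(-4*x**2 - 15)**4 + 82944)/(27648*(2*x**2 + 1)); value = -165697/14256

Since d/dx undoes antidifferentiation here, F'(x) = f(x) is required of F(x).
F(x) = x*(-20736*x**4 - 27648*x**3 + 207360*x**2 - 207360*x - 5*(-4*x**2 - 15)**4 + 82944)/(27648*(2*x**2 + 1)) is an antiderivative of f.
Check: d/dx[x*(-20736*x**4 - 27648*x**3 + 207360*x**2 - 207360*x - 5*(-4*x**2 - 15)**4 + 82944)/(27648*(2*x**2 + 1))] = (-17920*x**10 - 203520*x**8 - 906816*x**6 - 110592*x**5 - 768960*x**4 - 110592*x**3 + 152442*x**2 - 414720*x - 170181)/(110592*x**4 + 110592*x**2 + 27648) = f(x).
F(1/2) = -18833/5184; F(-3/2) = 5625/704.
Integral = F(1/2) - F(-3/2) = -165697/14256.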